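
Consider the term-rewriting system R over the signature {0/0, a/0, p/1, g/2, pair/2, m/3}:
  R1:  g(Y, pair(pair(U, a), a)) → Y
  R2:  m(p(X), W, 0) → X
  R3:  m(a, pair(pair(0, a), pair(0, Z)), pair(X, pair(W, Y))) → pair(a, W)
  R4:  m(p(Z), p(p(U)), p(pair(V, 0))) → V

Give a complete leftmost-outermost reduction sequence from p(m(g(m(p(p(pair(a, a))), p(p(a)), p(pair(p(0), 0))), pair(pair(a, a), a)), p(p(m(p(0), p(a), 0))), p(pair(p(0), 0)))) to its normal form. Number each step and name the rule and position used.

p(p(0))

1. p(m(g(m(p(p(pair(a, a))), p(p(a)), p(pair(p(0), 0))), pair(pair(a, a), a)), p(p(m(p(0), p(a), 0))), p(pair(p(0), 0))))  →  p(m(m(p(p(pair(a, a))), p(p(a)), p(pair(p(0), 0))), p(p(m(p(0), p(a), 0))), p(pair(p(0), 0))))   [R1 at 1.1]
2. p(m(m(p(p(pair(a, a))), p(p(a)), p(pair(p(0), 0))), p(p(m(p(0), p(a), 0))), p(pair(p(0), 0))))  →  p(m(p(0), p(p(m(p(0), p(a), 0))), p(pair(p(0), 0))))   [R4 at 1.1]
3. p(m(p(0), p(p(m(p(0), p(a), 0))), p(pair(p(0), 0))))  →  p(p(0))   [R4 at 1]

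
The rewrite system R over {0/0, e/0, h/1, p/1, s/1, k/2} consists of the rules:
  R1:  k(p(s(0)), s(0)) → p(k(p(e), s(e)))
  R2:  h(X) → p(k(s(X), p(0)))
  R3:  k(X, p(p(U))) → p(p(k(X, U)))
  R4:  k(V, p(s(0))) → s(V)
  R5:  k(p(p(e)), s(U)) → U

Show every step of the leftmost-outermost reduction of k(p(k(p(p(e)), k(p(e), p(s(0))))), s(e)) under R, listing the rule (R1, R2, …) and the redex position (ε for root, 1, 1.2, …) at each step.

e

1. k(p(k(p(p(e)), k(p(e), p(s(0))))), s(e))  →  k(p(k(p(p(e)), s(p(e)))), s(e))   [R4 at 1.1.2]
2. k(p(k(p(p(e)), s(p(e)))), s(e))  →  k(p(p(e)), s(e))   [R5 at 1.1]
3. k(p(p(e)), s(e))  →  e   [R5 at ε]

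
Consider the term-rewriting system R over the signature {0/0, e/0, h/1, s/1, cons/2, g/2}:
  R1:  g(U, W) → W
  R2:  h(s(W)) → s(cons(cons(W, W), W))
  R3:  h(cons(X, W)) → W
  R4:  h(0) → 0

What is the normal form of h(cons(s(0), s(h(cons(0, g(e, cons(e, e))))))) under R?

1. h(cons(s(0), s(h(cons(0, g(e, cons(e, e)))))))  →  s(h(cons(0, g(e, cons(e, e)))))   [R3 at ε]
2. s(h(cons(0, g(e, cons(e, e)))))  →  s(g(e, cons(e, e)))   [R3 at 1]
3. s(g(e, cons(e, e)))  →  s(cons(e, e))   [R1 at 1]

s(cons(e, e))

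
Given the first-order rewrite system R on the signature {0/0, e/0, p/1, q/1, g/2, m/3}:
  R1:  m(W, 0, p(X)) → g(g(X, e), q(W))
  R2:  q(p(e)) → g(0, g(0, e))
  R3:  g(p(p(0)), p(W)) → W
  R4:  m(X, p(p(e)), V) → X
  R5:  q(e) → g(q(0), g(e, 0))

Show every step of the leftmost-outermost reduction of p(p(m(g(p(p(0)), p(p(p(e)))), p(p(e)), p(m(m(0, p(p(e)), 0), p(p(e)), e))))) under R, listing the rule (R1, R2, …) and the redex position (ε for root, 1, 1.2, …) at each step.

p(p(p(p(e))))

1. p(p(m(g(p(p(0)), p(p(p(e)))), p(p(e)), p(m(m(0, p(p(e)), 0), p(p(e)), e)))))  →  p(p(g(p(p(0)), p(p(p(e))))))   [R4 at 1.1]
2. p(p(g(p(p(0)), p(p(p(e))))))  →  p(p(p(p(e))))   [R3 at 1.1]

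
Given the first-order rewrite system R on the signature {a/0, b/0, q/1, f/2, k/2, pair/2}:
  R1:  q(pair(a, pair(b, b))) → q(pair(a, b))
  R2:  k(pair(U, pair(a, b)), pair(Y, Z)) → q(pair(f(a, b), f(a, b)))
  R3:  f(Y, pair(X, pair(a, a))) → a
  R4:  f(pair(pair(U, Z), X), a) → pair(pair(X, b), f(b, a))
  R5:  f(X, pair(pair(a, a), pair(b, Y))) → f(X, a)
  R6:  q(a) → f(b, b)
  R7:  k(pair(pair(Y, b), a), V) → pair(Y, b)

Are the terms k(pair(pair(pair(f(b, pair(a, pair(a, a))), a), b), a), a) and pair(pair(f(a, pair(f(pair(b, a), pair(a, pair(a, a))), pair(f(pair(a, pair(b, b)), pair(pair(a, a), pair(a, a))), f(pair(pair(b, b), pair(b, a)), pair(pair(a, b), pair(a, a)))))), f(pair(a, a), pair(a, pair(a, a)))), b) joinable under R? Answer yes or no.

Reduce t₁ = k(pair(pair(pair(f(b, pair(a, pair(a, a))), a), b), a), a):
1. k(pair(pair(pair(f(b, pair(a, pair(a, a))), a), b), a), a)  →  pair(pair(f(b, pair(a, pair(a, a))), a), b)   [R7 at ε]
2. pair(pair(f(b, pair(a, pair(a, a))), a), b)  →  pair(pair(a, a), b)   [R3 at 1.1]

Reduce t₂ = pair(pair(f(a, pair(f(pair(b, a), pair(a, pair(a, a))), pair(f(pair(a, pair(b, b)), pair(pair(a, a), pair(a, a))), f(pair(pair(b, b), pair(b, a)), pair(pair(a, b), pair(a, a)))))), f(pair(a, a), pair(a, pair(a, a)))), b):
1. pair(pair(f(a, pair(f(pair(b, a), pair(a, pair(a, a))), pair(f(pair(a, pair(b, b)), pair(pair(a, a), pair(a, a))), f(pair(pair(b, b), pair(b, a)), pair(pair(a, b), pair(a, a)))))), f(pair(a, a), pair(a, pair(a, a)))), b)  →  pair(pair(f(a, pair(a, pair(f(pair(a, pair(b, b)), pair(pair(a, a), pair(a, a))), f(pair(pair(b, b), pair(b, a)), pair(pair(a, b), pair(a, a)))))), f(pair(a, a), pair(a, pair(a, a)))), b)   [R3 at 1.1.2.1]
2. pair(pair(f(a, pair(a, pair(f(pair(a, pair(b, b)), pair(pair(a, a), pair(a, a))), f(pair(pair(b, b), pair(b, a)), pair(pair(a, b), pair(a, a)))))), f(pair(a, a), pair(a, pair(a, a)))), b)  →  pair(pair(f(a, pair(a, pair(a, f(pair(pair(b, b), pair(b, a)), pair(pair(a, b), pair(a, a)))))), f(pair(a, a), pair(a, pair(a, a)))), b)   [R3 at 1.1.2.2.1]
3. pair(pair(f(a, pair(a, pair(a, f(pair(pair(b, b), pair(b, a)), pair(pair(a, b), pair(a, a)))))), f(pair(a, a), pair(a, pair(a, a)))), b)  →  pair(pair(f(a, pair(a, pair(a, a))), f(pair(a, a), pair(a, pair(a, a)))), b)   [R3 at 1.1.2.2.2]
4. pair(pair(f(a, pair(a, pair(a, a))), f(pair(a, a), pair(a, pair(a, a)))), b)  →  pair(pair(a, f(pair(a, a), pair(a, pair(a, a)))), b)   [R3 at 1.1]
5. pair(pair(a, f(pair(a, a), pair(a, pair(a, a)))), b)  →  pair(pair(a, a), b)   [R3 at 1.2]

yes — NF(t₁) = pair(pair(a, a), b), NF(t₂) = pair(pair(a, a), b)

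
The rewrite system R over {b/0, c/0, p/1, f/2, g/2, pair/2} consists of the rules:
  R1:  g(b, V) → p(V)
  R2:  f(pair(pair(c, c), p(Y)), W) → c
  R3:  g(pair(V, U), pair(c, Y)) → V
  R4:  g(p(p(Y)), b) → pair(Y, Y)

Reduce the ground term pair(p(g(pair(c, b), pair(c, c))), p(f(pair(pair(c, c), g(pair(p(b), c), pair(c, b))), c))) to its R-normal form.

1. pair(p(g(pair(c, b), pair(c, c))), p(f(pair(pair(c, c), g(pair(p(b), c), pair(c, b))), c)))  →  pair(p(c), p(f(pair(pair(c, c), g(pair(p(b), c), pair(c, b))), c)))   [R3 at 1.1]
2. pair(p(c), p(f(pair(pair(c, c), g(pair(p(b), c), pair(c, b))), c)))  →  pair(p(c), p(f(pair(pair(c, c), p(b)), c)))   [R3 at 2.1.1.2]
3. pair(p(c), p(f(pair(pair(c, c), p(b)), c)))  →  pair(p(c), p(c))   [R2 at 2.1]

pair(p(c), p(c))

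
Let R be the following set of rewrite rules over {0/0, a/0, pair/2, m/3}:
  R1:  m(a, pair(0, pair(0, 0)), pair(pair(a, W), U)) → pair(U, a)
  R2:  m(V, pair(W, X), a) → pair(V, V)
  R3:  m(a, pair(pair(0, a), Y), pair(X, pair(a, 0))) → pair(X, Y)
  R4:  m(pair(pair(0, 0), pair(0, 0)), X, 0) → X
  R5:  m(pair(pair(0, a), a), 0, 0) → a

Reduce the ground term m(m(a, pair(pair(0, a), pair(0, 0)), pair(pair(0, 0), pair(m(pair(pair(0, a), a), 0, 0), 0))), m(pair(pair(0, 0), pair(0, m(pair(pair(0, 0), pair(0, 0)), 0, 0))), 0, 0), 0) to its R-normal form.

0

1. m(m(a, pair(pair(0, a), pair(0, 0)), pair(pair(0, 0), pair(m(pair(pair(0, a), a), 0, 0), 0))), m(pair(pair(0, 0), pair(0, m(pair(pair(0, 0), pair(0, 0)), 0, 0))), 0, 0), 0)  →  m(m(a, pair(pair(0, a), pair(0, 0)), pair(pair(0, 0), pair(a, 0))), m(pair(pair(0, 0), pair(0, m(pair(pair(0, 0), pair(0, 0)), 0, 0))), 0, 0), 0)   [R5 at 1.3.2.1]
2. m(m(a, pair(pair(0, a), pair(0, 0)), pair(pair(0, 0), pair(a, 0))), m(pair(pair(0, 0), pair(0, m(pair(pair(0, 0), pair(0, 0)), 0, 0))), 0, 0), 0)  →  m(pair(pair(0, 0), pair(0, 0)), m(pair(pair(0, 0), pair(0, m(pair(pair(0, 0), pair(0, 0)), 0, 0))), 0, 0), 0)   [R3 at 1]
3. m(pair(pair(0, 0), pair(0, 0)), m(pair(pair(0, 0), pair(0, m(pair(pair(0, 0), pair(0, 0)), 0, 0))), 0, 0), 0)  →  m(pair(pair(0, 0), pair(0, m(pair(pair(0, 0), pair(0, 0)), 0, 0))), 0, 0)   [R4 at ε]
4. m(pair(pair(0, 0), pair(0, m(pair(pair(0, 0), pair(0, 0)), 0, 0))), 0, 0)  →  m(pair(pair(0, 0), pair(0, 0)), 0, 0)   [R4 at 1.2.2]
5. m(pair(pair(0, 0), pair(0, 0)), 0, 0)  →  0   [R4 at ε]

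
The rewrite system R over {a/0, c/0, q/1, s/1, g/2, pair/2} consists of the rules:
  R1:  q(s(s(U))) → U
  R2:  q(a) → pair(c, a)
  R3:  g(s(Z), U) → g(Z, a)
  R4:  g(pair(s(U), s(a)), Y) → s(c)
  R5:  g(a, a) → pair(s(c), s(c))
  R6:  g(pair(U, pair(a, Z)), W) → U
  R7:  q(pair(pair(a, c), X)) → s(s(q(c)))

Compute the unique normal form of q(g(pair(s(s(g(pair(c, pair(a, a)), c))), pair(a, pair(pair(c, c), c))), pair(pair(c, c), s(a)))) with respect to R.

1. q(g(pair(s(s(g(pair(c, pair(a, a)), c))), pair(a, pair(pair(c, c), c))), pair(pair(c, c), s(a))))  →  q(s(s(g(pair(c, pair(a, a)), c))))   [R6 at 1]
2. q(s(s(g(pair(c, pair(a, a)), c))))  →  g(pair(c, pair(a, a)), c)   [R1 at ε]
3. g(pair(c, pair(a, a)), c)  →  c   [R6 at ε]

c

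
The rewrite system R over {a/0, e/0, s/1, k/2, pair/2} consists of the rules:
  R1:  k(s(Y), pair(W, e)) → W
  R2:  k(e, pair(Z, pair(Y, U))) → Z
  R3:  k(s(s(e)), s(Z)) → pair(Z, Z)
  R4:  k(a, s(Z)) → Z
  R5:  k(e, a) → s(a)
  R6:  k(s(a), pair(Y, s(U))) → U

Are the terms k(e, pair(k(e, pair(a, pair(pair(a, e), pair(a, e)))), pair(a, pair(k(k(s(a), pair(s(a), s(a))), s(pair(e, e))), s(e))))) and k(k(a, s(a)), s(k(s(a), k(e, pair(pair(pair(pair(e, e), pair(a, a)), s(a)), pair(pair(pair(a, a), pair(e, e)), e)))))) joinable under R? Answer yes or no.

Reduce t₁ = k(e, pair(k(e, pair(a, pair(pair(a, e), pair(a, e)))), pair(a, pair(k(k(s(a), pair(s(a), s(a))), s(pair(e, e))), s(e))))):
1. k(e, pair(k(e, pair(a, pair(pair(a, e), pair(a, e)))), pair(a, pair(k(k(s(a), pair(s(a), s(a))), s(pair(e, e))), s(e)))))  →  k(e, pair(a, pair(pair(a, e), pair(a, e))))   [R2 at ε]
2. k(e, pair(a, pair(pair(a, e), pair(a, e))))  →  a   [R2 at ε]

Reduce t₂ = k(k(a, s(a)), s(k(s(a), k(e, pair(pair(pair(pair(e, e), pair(a, a)), s(a)), pair(pair(pair(a, a), pair(e, e)), e)))))):
1. k(k(a, s(a)), s(k(s(a), k(e, pair(pair(pair(pair(e, e), pair(a, a)), s(a)), pair(pair(pair(a, a), pair(e, e)), e))))))  →  k(a, s(k(s(a), k(e, pair(pair(pair(pair(e, e), pair(a, a)), s(a)), pair(pair(pair(a, a), pair(e, e)), e))))))   [R4 at 1]
2. k(a, s(k(s(a), k(e, pair(pair(pair(pair(e, e), pair(a, a)), s(a)), pair(pair(pair(a, a), pair(e, e)), e))))))  →  k(s(a), k(e, pair(pair(pair(pair(e, e), pair(a, a)), s(a)), pair(pair(pair(a, a), pair(e, e)), e))))   [R4 at ε]
3. k(s(a), k(e, pair(pair(pair(pair(e, e), pair(a, a)), s(a)), pair(pair(pair(a, a), pair(e, e)), e))))  →  k(s(a), pair(pair(pair(e, e), pair(a, a)), s(a)))   [R2 at 2]
4. k(s(a), pair(pair(pair(e, e), pair(a, a)), s(a)))  →  a   [R6 at ε]

yes — NF(t₁) = a, NF(t₂) = a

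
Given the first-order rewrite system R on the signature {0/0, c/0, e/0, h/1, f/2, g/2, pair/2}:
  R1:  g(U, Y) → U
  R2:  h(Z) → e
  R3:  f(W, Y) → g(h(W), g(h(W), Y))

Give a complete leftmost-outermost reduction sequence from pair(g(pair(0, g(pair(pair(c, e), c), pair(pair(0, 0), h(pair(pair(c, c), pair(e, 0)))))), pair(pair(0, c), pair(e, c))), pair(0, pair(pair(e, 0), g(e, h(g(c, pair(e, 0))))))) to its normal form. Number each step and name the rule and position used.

1. pair(g(pair(0, g(pair(pair(c, e), c), pair(pair(0, 0), h(pair(pair(c, c), pair(e, 0)))))), pair(pair(0, c), pair(e, c))), pair(0, pair(pair(e, 0), g(e, h(g(c, pair(e, 0)))))))  →  pair(pair(0, g(pair(pair(c, e), c), pair(pair(0, 0), h(pair(pair(c, c), pair(e, 0)))))), pair(0, pair(pair(e, 0), g(e, h(g(c, pair(e, 0)))))))   [R1 at 1]
2. pair(pair(0, g(pair(pair(c, e), c), pair(pair(0, 0), h(pair(pair(c, c), pair(e, 0)))))), pair(0, pair(pair(e, 0), g(e, h(g(c, pair(e, 0)))))))  →  pair(pair(0, pair(pair(c, e), c)), pair(0, pair(pair(e, 0), g(e, h(g(c, pair(e, 0)))))))   [R1 at 1.2]
3. pair(pair(0, pair(pair(c, e), c)), pair(0, pair(pair(e, 0), g(e, h(g(c, pair(e, 0)))))))  →  pair(pair(0, pair(pair(c, e), c)), pair(0, pair(pair(e, 0), e)))   [R1 at 2.2.2]

pair(pair(0, pair(pair(c, e), c)), pair(0, pair(pair(e, 0), e)))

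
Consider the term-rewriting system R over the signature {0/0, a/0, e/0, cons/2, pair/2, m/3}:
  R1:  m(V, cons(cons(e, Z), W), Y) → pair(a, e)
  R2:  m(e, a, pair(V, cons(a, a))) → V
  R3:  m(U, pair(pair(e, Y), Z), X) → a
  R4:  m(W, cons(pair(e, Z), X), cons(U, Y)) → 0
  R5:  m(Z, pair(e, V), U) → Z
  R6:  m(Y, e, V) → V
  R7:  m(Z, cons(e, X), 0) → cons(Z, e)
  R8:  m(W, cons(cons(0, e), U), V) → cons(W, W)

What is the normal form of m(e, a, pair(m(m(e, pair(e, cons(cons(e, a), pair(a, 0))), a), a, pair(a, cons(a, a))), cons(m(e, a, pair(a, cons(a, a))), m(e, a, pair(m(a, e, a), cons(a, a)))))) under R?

1. m(e, a, pair(m(m(e, pair(e, cons(cons(e, a), pair(a, 0))), a), a, pair(a, cons(a, a))), cons(m(e, a, pair(a, cons(a, a))), m(e, a, pair(m(a, e, a), cons(a, a))))))  →  m(e, a, pair(m(e, a, pair(a, cons(a, a))), cons(m(e, a, pair(a, cons(a, a))), m(e, a, pair(m(a, e, a), cons(a, a))))))   [R5 at 3.1.1]
2. m(e, a, pair(m(e, a, pair(a, cons(a, a))), cons(m(e, a, pair(a, cons(a, a))), m(e, a, pair(m(a, e, a), cons(a, a))))))  →  m(e, a, pair(a, cons(m(e, a, pair(a, cons(a, a))), m(e, a, pair(m(a, e, a), cons(a, a))))))   [R2 at 3.1]
3. m(e, a, pair(a, cons(m(e, a, pair(a, cons(a, a))), m(e, a, pair(m(a, e, a), cons(a, a))))))  →  m(e, a, pair(a, cons(a, m(e, a, pair(m(a, e, a), cons(a, a))))))   [R2 at 3.2.1]
4. m(e, a, pair(a, cons(a, m(e, a, pair(m(a, e, a), cons(a, a))))))  →  m(e, a, pair(a, cons(a, m(a, e, a))))   [R2 at 3.2.2]
5. m(e, a, pair(a, cons(a, m(a, e, a))))  →  m(e, a, pair(a, cons(a, a)))   [R6 at 3.2.2]
6. m(e, a, pair(a, cons(a, a)))  →  a   [R2 at ε]

a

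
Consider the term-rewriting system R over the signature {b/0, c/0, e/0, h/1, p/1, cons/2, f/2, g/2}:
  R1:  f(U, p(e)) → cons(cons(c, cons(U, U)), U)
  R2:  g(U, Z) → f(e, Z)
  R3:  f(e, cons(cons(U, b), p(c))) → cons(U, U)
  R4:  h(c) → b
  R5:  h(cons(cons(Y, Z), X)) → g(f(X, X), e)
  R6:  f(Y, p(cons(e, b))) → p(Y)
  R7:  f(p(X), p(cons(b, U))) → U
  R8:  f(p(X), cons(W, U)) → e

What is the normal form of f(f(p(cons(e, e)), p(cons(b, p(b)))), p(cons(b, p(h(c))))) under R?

1. f(f(p(cons(e, e)), p(cons(b, p(b)))), p(cons(b, p(h(c)))))  →  f(p(b), p(cons(b, p(h(c)))))   [R7 at 1]
2. f(p(b), p(cons(b, p(h(c)))))  →  p(h(c))   [R7 at ε]
3. p(h(c))  →  p(b)   [R4 at 1]

p(b)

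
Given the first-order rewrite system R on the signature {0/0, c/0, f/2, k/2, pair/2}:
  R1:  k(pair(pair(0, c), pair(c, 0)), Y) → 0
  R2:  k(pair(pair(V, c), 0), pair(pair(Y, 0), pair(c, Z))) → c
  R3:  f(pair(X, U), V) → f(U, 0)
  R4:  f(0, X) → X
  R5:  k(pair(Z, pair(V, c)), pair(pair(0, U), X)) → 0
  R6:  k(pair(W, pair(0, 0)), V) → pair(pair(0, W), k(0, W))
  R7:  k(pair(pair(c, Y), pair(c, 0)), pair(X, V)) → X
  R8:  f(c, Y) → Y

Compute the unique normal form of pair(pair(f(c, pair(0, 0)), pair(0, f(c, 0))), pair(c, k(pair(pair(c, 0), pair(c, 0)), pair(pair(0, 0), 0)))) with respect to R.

pair(pair(pair(0, 0), pair(0, 0)), pair(c, pair(0, 0)))

1. pair(pair(f(c, pair(0, 0)), pair(0, f(c, 0))), pair(c, k(pair(pair(c, 0), pair(c, 0)), pair(pair(0, 0), 0))))  →  pair(pair(pair(0, 0), pair(0, f(c, 0))), pair(c, k(pair(pair(c, 0), pair(c, 0)), pair(pair(0, 0), 0))))   [R8 at 1.1]
2. pair(pair(pair(0, 0), pair(0, f(c, 0))), pair(c, k(pair(pair(c, 0), pair(c, 0)), pair(pair(0, 0), 0))))  →  pair(pair(pair(0, 0), pair(0, 0)), pair(c, k(pair(pair(c, 0), pair(c, 0)), pair(pair(0, 0), 0))))   [R8 at 1.2.2]
3. pair(pair(pair(0, 0), pair(0, 0)), pair(c, k(pair(pair(c, 0), pair(c, 0)), pair(pair(0, 0), 0))))  →  pair(pair(pair(0, 0), pair(0, 0)), pair(c, pair(0, 0)))   [R7 at 2.2]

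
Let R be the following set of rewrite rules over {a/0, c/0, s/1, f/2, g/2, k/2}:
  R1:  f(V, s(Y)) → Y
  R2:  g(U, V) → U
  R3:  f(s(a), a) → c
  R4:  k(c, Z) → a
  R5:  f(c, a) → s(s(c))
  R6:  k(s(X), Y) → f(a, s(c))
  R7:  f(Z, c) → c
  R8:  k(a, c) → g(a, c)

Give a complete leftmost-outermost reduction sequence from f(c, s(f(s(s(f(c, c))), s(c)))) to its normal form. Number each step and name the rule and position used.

c

1. f(c, s(f(s(s(f(c, c))), s(c))))  →  f(s(s(f(c, c))), s(c))   [R1 at ε]
2. f(s(s(f(c, c))), s(c))  →  c   [R1 at ε]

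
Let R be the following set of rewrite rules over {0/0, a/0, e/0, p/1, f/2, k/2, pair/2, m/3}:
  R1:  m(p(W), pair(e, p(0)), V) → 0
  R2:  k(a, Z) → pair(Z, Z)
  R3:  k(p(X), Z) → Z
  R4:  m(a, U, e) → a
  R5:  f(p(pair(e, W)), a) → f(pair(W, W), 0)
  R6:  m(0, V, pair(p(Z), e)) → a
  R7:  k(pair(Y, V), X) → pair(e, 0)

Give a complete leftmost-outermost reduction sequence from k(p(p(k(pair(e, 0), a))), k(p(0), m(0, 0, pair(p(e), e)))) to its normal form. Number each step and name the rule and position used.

a

1. k(p(p(k(pair(e, 0), a))), k(p(0), m(0, 0, pair(p(e), e))))  →  k(p(0), m(0, 0, pair(p(e), e)))   [R3 at ε]
2. k(p(0), m(0, 0, pair(p(e), e)))  →  m(0, 0, pair(p(e), e))   [R3 at ε]
3. m(0, 0, pair(p(e), e))  →  a   [R6 at ε]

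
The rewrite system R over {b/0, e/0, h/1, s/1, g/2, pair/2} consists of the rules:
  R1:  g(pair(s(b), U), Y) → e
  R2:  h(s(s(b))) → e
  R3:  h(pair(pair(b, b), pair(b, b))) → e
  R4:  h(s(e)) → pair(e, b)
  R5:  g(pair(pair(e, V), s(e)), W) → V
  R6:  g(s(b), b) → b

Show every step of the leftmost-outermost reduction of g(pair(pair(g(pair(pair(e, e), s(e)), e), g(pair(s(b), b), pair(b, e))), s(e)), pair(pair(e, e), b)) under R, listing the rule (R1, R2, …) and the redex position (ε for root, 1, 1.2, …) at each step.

1. g(pair(pair(g(pair(pair(e, e), s(e)), e), g(pair(s(b), b), pair(b, e))), s(e)), pair(pair(e, e), b))  →  g(pair(pair(e, g(pair(s(b), b), pair(b, e))), s(e)), pair(pair(e, e), b))   [R5 at 1.1.1]
2. g(pair(pair(e, g(pair(s(b), b), pair(b, e))), s(e)), pair(pair(e, e), b))  →  g(pair(s(b), b), pair(b, e))   [R5 at ε]
3. g(pair(s(b), b), pair(b, e))  →  e   [R1 at ε]

e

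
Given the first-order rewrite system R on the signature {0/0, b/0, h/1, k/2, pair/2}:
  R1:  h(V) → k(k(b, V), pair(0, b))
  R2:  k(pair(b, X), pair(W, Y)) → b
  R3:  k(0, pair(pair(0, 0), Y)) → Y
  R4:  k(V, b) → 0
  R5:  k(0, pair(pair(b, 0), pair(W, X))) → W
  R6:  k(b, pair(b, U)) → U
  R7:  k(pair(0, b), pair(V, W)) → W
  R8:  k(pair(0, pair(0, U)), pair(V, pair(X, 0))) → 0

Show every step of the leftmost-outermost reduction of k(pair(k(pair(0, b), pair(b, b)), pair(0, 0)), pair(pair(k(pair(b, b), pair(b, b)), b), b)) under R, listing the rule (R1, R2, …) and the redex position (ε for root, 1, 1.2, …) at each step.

1. k(pair(k(pair(0, b), pair(b, b)), pair(0, 0)), pair(pair(k(pair(b, b), pair(b, b)), b), b))  →  k(pair(b, pair(0, 0)), pair(pair(k(pair(b, b), pair(b, b)), b), b))   [R7 at 1.1]
2. k(pair(b, pair(0, 0)), pair(pair(k(pair(b, b), pair(b, b)), b), b))  →  b   [R2 at ε]

b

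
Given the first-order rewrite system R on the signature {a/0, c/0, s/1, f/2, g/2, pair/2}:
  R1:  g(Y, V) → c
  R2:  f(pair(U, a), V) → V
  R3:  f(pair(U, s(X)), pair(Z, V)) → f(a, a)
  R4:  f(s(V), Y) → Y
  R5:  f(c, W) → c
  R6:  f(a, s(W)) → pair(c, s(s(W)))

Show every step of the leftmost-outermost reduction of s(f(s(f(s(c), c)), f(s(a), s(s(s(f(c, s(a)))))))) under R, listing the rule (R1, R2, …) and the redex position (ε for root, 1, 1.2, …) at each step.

1. s(f(s(f(s(c), c)), f(s(a), s(s(s(f(c, s(a))))))))  →  s(f(s(a), s(s(s(f(c, s(a)))))))   [R4 at 1]
2. s(f(s(a), s(s(s(f(c, s(a)))))))  →  s(s(s(s(f(c, s(a))))))   [R4 at 1]
3. s(s(s(s(f(c, s(a))))))  →  s(s(s(s(c))))   [R5 at 1.1.1.1]

s(s(s(s(c))))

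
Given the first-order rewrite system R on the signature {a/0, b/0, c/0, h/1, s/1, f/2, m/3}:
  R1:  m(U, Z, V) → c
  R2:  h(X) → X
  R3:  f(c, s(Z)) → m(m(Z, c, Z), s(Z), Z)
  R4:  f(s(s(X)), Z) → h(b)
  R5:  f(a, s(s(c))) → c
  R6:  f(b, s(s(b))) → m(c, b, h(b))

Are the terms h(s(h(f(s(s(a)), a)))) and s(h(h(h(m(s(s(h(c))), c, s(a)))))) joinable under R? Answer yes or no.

Reduce t₁ = h(s(h(f(s(s(a)), a)))):
1. h(s(h(f(s(s(a)), a))))  →  s(h(f(s(s(a)), a)))   [R2 at ε]
2. s(h(f(s(s(a)), a)))  →  s(f(s(s(a)), a))   [R2 at 1]
3. s(f(s(s(a)), a))  →  s(h(b))   [R4 at 1]
4. s(h(b))  →  s(b)   [R2 at 1]

Reduce t₂ = s(h(h(h(m(s(s(h(c))), c, s(a)))))):
1. s(h(h(h(m(s(s(h(c))), c, s(a))))))  →  s(h(h(m(s(s(h(c))), c, s(a)))))   [R2 at 1]
2. s(h(h(m(s(s(h(c))), c, s(a)))))  →  s(h(m(s(s(h(c))), c, s(a))))   [R2 at 1]
3. s(h(m(s(s(h(c))), c, s(a))))  →  s(m(s(s(h(c))), c, s(a)))   [R2 at 1]
4. s(m(s(s(h(c))), c, s(a)))  →  s(c)   [R1 at 1]

no — NF(t₁) = s(b), NF(t₂) = s(c)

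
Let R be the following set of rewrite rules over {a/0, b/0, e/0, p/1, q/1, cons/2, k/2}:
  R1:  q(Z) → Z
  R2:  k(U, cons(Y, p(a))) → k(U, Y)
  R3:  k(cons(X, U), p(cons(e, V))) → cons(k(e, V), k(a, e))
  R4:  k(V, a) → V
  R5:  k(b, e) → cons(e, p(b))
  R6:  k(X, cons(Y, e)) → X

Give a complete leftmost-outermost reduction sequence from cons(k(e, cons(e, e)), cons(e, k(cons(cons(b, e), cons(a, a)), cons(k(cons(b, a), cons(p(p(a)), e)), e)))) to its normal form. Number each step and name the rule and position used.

1. cons(k(e, cons(e, e)), cons(e, k(cons(cons(b, e), cons(a, a)), cons(k(cons(b, a), cons(p(p(a)), e)), e))))  →  cons(e, cons(e, k(cons(cons(b, e), cons(a, a)), cons(k(cons(b, a), cons(p(p(a)), e)), e))))   [R6 at 1]
2. cons(e, cons(e, k(cons(cons(b, e), cons(a, a)), cons(k(cons(b, a), cons(p(p(a)), e)), e))))  →  cons(e, cons(e, cons(cons(b, e), cons(a, a))))   [R6 at 2.2]

cons(e, cons(e, cons(cons(b, e), cons(a, a))))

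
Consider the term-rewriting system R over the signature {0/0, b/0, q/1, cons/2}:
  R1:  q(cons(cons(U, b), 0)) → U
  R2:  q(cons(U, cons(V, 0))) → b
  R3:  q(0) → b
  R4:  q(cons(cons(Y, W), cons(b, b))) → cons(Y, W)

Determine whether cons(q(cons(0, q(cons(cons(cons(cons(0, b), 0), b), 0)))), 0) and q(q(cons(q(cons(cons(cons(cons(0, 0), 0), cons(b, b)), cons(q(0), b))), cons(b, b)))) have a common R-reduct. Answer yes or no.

no — NF(t₁) = cons(b, 0), NF(t₂) = cons(cons(0, 0), 0)

Reduce t₁ = cons(q(cons(0, q(cons(cons(cons(cons(0, b), 0), b), 0)))), 0):
1. cons(q(cons(0, q(cons(cons(cons(cons(0, b), 0), b), 0)))), 0)  →  cons(q(cons(0, cons(cons(0, b), 0))), 0)   [R1 at 1.1.2]
2. cons(q(cons(0, cons(cons(0, b), 0))), 0)  →  cons(b, 0)   [R2 at 1]

Reduce t₂ = q(q(cons(q(cons(cons(cons(cons(0, 0), 0), cons(b, b)), cons(q(0), b))), cons(b, b)))):
1. q(q(cons(q(cons(cons(cons(cons(0, 0), 0), cons(b, b)), cons(q(0), b))), cons(b, b))))  →  q(q(cons(q(cons(cons(cons(cons(0, 0), 0), cons(b, b)), cons(b, b))), cons(b, b))))   [R3 at 1.1.1.1.2.1]
2. q(q(cons(q(cons(cons(cons(cons(0, 0), 0), cons(b, b)), cons(b, b))), cons(b, b))))  →  q(q(cons(cons(cons(cons(0, 0), 0), cons(b, b)), cons(b, b))))   [R4 at 1.1.1]
3. q(q(cons(cons(cons(cons(0, 0), 0), cons(b, b)), cons(b, b))))  →  q(cons(cons(cons(0, 0), 0), cons(b, b)))   [R4 at 1]
4. q(cons(cons(cons(0, 0), 0), cons(b, b)))  →  cons(cons(0, 0), 0)   [R4 at ε]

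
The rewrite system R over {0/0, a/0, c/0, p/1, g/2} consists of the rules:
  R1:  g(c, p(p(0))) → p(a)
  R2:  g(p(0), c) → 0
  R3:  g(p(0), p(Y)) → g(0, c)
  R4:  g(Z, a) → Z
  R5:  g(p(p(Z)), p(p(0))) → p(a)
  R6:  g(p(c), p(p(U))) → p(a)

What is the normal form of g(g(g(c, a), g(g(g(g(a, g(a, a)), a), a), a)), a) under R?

c

1. g(g(g(c, a), g(g(g(g(a, g(a, a)), a), a), a)), a)  →  g(g(c, a), g(g(g(g(a, g(a, a)), a), a), a))   [R4 at ε]
2. g(g(c, a), g(g(g(g(a, g(a, a)), a), a), a))  →  g(c, g(g(g(g(a, g(a, a)), a), a), a))   [R4 at 1]
3. g(c, g(g(g(g(a, g(a, a)), a), a), a))  →  g(c, g(g(g(a, g(a, a)), a), a))   [R4 at 2]
4. g(c, g(g(g(a, g(a, a)), a), a))  →  g(c, g(g(a, g(a, a)), a))   [R4 at 2]
5. g(c, g(g(a, g(a, a)), a))  →  g(c, g(a, g(a, a)))   [R4 at 2]
6. g(c, g(a, g(a, a)))  →  g(c, g(a, a))   [R4 at 2.2]
7. g(c, g(a, a))  →  g(c, a)   [R4 at 2]
8. g(c, a)  →  c   [R4 at ε]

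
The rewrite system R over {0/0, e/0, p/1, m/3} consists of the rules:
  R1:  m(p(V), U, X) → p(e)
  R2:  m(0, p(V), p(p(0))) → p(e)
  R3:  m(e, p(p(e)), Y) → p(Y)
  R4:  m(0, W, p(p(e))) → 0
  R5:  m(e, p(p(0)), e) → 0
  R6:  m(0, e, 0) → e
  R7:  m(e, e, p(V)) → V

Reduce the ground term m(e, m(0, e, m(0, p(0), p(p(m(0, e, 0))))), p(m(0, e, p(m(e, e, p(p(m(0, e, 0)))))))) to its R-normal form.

0

1. m(e, m(0, e, m(0, p(0), p(p(m(0, e, 0))))), p(m(0, e, p(m(e, e, p(p(m(0, e, 0))))))))  →  m(e, m(0, e, m(0, p(0), p(p(e)))), p(m(0, e, p(m(e, e, p(p(m(0, e, 0))))))))   [R6 at 2.3.3.1.1]
2. m(e, m(0, e, m(0, p(0), p(p(e)))), p(m(0, e, p(m(e, e, p(p(m(0, e, 0))))))))  →  m(e, m(0, e, 0), p(m(0, e, p(m(e, e, p(p(m(0, e, 0))))))))   [R4 at 2.3]
3. m(e, m(0, e, 0), p(m(0, e, p(m(e, e, p(p(m(0, e, 0))))))))  →  m(e, e, p(m(0, e, p(m(e, e, p(p(m(0, e, 0))))))))   [R6 at 2]
4. m(e, e, p(m(0, e, p(m(e, e, p(p(m(0, e, 0))))))))  →  m(0, e, p(m(e, e, p(p(m(0, e, 0))))))   [R7 at ε]
5. m(0, e, p(m(e, e, p(p(m(0, e, 0))))))  →  m(0, e, p(p(m(0, e, 0))))   [R7 at 3.1]
6. m(0, e, p(p(m(0, e, 0))))  →  m(0, e, p(p(e)))   [R6 at 3.1.1]
7. m(0, e, p(p(e)))  →  0   [R4 at ε]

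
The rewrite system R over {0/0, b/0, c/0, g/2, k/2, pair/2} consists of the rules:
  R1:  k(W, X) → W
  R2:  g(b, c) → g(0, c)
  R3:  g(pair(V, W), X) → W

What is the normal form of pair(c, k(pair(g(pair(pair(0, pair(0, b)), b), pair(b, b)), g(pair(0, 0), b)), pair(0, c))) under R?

1. pair(c, k(pair(g(pair(pair(0, pair(0, b)), b), pair(b, b)), g(pair(0, 0), b)), pair(0, c)))  →  pair(c, pair(g(pair(pair(0, pair(0, b)), b), pair(b, b)), g(pair(0, 0), b)))   [R1 at 2]
2. pair(c, pair(g(pair(pair(0, pair(0, b)), b), pair(b, b)), g(pair(0, 0), b)))  →  pair(c, pair(b, g(pair(0, 0), b)))   [R3 at 2.1]
3. pair(c, pair(b, g(pair(0, 0), b)))  →  pair(c, pair(b, 0))   [R3 at 2.2]

pair(c, pair(b, 0))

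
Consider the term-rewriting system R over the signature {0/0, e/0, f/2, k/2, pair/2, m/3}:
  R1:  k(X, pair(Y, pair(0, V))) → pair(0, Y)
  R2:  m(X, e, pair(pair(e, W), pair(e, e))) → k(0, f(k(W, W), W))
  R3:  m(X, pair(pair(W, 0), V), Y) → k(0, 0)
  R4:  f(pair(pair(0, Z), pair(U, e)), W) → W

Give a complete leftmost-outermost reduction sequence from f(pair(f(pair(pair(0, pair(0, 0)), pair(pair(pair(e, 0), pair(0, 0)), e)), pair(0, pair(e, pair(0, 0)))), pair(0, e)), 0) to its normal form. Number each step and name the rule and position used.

1. f(pair(f(pair(pair(0, pair(0, 0)), pair(pair(pair(e, 0), pair(0, 0)), e)), pair(0, pair(e, pair(0, 0)))), pair(0, e)), 0)  →  f(pair(pair(0, pair(e, pair(0, 0))), pair(0, e)), 0)   [R4 at 1.1]
2. f(pair(pair(0, pair(e, pair(0, 0))), pair(0, e)), 0)  →  0   [R4 at ε]

0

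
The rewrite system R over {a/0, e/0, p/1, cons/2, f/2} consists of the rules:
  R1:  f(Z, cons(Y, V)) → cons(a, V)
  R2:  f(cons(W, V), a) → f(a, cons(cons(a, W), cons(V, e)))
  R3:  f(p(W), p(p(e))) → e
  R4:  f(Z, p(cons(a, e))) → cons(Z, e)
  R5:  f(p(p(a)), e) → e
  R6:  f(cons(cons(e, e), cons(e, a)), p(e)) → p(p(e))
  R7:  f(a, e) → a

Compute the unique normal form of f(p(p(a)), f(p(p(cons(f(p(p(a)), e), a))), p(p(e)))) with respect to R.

e

1. f(p(p(a)), f(p(p(cons(f(p(p(a)), e), a))), p(p(e))))  →  f(p(p(a)), e)   [R3 at 2]
2. f(p(p(a)), e)  →  e   [R5 at ε]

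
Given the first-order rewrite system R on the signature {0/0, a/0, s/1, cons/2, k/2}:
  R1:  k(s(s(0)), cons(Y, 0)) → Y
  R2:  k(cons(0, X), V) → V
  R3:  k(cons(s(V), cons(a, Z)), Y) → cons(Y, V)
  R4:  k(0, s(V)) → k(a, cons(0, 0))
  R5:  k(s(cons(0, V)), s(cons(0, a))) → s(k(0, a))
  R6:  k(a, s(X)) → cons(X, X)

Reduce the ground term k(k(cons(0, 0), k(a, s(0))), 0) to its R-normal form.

1. k(k(cons(0, 0), k(a, s(0))), 0)  →  k(k(a, s(0)), 0)   [R2 at 1]
2. k(k(a, s(0)), 0)  →  k(cons(0, 0), 0)   [R6 at 1]
3. k(cons(0, 0), 0)  →  0   [R2 at ε]

0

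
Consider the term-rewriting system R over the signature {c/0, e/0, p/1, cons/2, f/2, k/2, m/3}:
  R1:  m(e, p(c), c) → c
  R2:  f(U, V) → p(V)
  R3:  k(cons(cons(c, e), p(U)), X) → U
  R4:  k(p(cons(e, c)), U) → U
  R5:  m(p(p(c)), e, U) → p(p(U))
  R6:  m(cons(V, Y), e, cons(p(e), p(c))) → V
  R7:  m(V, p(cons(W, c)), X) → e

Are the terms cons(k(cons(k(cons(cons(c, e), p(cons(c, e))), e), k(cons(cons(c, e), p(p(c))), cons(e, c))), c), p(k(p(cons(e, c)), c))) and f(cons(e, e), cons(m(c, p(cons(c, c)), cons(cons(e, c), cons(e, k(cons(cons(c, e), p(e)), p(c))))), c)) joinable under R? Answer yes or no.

no — NF(t₁) = cons(c, p(c)), NF(t₂) = p(cons(e, c))

Reduce t₁ = cons(k(cons(k(cons(cons(c, e), p(cons(c, e))), e), k(cons(cons(c, e), p(p(c))), cons(e, c))), c), p(k(p(cons(e, c)), c))):
1. cons(k(cons(k(cons(cons(c, e), p(cons(c, e))), e), k(cons(cons(c, e), p(p(c))), cons(e, c))), c), p(k(p(cons(e, c)), c)))  →  cons(k(cons(cons(c, e), k(cons(cons(c, e), p(p(c))), cons(e, c))), c), p(k(p(cons(e, c)), c)))   [R3 at 1.1.1]
2. cons(k(cons(cons(c, e), k(cons(cons(c, e), p(p(c))), cons(e, c))), c), p(k(p(cons(e, c)), c)))  →  cons(k(cons(cons(c, e), p(c)), c), p(k(p(cons(e, c)), c)))   [R3 at 1.1.2]
3. cons(k(cons(cons(c, e), p(c)), c), p(k(p(cons(e, c)), c)))  →  cons(c, p(k(p(cons(e, c)), c)))   [R3 at 1]
4. cons(c, p(k(p(cons(e, c)), c)))  →  cons(c, p(c))   [R4 at 2.1]

Reduce t₂ = f(cons(e, e), cons(m(c, p(cons(c, c)), cons(cons(e, c), cons(e, k(cons(cons(c, e), p(e)), p(c))))), c)):
1. f(cons(e, e), cons(m(c, p(cons(c, c)), cons(cons(e, c), cons(e, k(cons(cons(c, e), p(e)), p(c))))), c))  →  p(cons(m(c, p(cons(c, c)), cons(cons(e, c), cons(e, k(cons(cons(c, e), p(e)), p(c))))), c))   [R2 at ε]
2. p(cons(m(c, p(cons(c, c)), cons(cons(e, c), cons(e, k(cons(cons(c, e), p(e)), p(c))))), c))  →  p(cons(e, c))   [R7 at 1.1]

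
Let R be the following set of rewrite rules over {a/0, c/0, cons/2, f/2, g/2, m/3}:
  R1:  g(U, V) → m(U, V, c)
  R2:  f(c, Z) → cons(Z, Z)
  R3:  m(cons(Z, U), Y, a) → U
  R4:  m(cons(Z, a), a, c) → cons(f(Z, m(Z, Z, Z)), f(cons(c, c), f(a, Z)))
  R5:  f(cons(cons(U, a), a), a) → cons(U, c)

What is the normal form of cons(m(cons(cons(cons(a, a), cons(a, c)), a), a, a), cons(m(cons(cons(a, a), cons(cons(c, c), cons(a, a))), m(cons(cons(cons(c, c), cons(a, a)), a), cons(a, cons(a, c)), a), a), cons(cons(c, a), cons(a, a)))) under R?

1. cons(m(cons(cons(cons(a, a), cons(a, c)), a), a, a), cons(m(cons(cons(a, a), cons(cons(c, c), cons(a, a))), m(cons(cons(cons(c, c), cons(a, a)), a), cons(a, cons(a, c)), a), a), cons(cons(c, a), cons(a, a))))  →  cons(a, cons(m(cons(cons(a, a), cons(cons(c, c), cons(a, a))), m(cons(cons(cons(c, c), cons(a, a)), a), cons(a, cons(a, c)), a), a), cons(cons(c, a), cons(a, a))))   [R3 at 1]
2. cons(a, cons(m(cons(cons(a, a), cons(cons(c, c), cons(a, a))), m(cons(cons(cons(c, c), cons(a, a)), a), cons(a, cons(a, c)), a), a), cons(cons(c, a), cons(a, a))))  →  cons(a, cons(cons(cons(c, c), cons(a, a)), cons(cons(c, a), cons(a, a))))   [R3 at 2.1]

cons(a, cons(cons(cons(c, c), cons(a, a)), cons(cons(c, a), cons(a, a))))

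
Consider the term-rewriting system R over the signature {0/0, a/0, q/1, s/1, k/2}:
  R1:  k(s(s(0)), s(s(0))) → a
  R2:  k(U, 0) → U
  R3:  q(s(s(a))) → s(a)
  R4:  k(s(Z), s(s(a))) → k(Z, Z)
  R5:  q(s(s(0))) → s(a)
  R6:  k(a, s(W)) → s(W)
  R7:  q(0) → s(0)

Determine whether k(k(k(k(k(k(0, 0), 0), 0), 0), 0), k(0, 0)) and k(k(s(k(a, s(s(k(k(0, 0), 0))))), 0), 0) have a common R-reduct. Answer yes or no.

Reduce t₁ = k(k(k(k(k(k(0, 0), 0), 0), 0), 0), k(0, 0)):
1. k(k(k(k(k(k(0, 0), 0), 0), 0), 0), k(0, 0))  →  k(k(k(k(k(0, 0), 0), 0), 0), k(0, 0))   [R2 at 1]
2. k(k(k(k(k(0, 0), 0), 0), 0), k(0, 0))  →  k(k(k(k(0, 0), 0), 0), k(0, 0))   [R2 at 1]
3. k(k(k(k(0, 0), 0), 0), k(0, 0))  →  k(k(k(0, 0), 0), k(0, 0))   [R2 at 1]
4. k(k(k(0, 0), 0), k(0, 0))  →  k(k(0, 0), k(0, 0))   [R2 at 1]
5. k(k(0, 0), k(0, 0))  →  k(0, k(0, 0))   [R2 at 1]
6. k(0, k(0, 0))  →  k(0, 0)   [R2 at 2]
7. k(0, 0)  →  0   [R2 at ε]

Reduce t₂ = k(k(s(k(a, s(s(k(k(0, 0), 0))))), 0), 0):
1. k(k(s(k(a, s(s(k(k(0, 0), 0))))), 0), 0)  →  k(s(k(a, s(s(k(k(0, 0), 0))))), 0)   [R2 at ε]
2. k(s(k(a, s(s(k(k(0, 0), 0))))), 0)  →  s(k(a, s(s(k(k(0, 0), 0)))))   [R2 at ε]
3. s(k(a, s(s(k(k(0, 0), 0)))))  →  s(s(s(k(k(0, 0), 0))))   [R6 at 1]
4. s(s(s(k(k(0, 0), 0))))  →  s(s(s(k(0, 0))))   [R2 at 1.1.1]
5. s(s(s(k(0, 0))))  →  s(s(s(0)))   [R2 at 1.1.1]

no — NF(t₁) = 0, NF(t₂) = s(s(s(0)))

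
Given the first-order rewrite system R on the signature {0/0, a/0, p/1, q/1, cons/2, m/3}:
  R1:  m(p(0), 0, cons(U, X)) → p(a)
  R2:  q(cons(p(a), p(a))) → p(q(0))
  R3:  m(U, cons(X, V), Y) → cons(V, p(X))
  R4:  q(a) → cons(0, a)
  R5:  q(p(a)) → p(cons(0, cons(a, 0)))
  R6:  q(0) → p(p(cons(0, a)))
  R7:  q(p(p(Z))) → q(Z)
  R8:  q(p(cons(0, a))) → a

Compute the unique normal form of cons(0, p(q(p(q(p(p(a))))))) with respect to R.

1. cons(0, p(q(p(q(p(p(a)))))))  →  cons(0, p(q(p(q(a)))))   [R7 at 2.1.1.1]
2. cons(0, p(q(p(q(a)))))  →  cons(0, p(q(p(cons(0, a)))))   [R4 at 2.1.1.1]
3. cons(0, p(q(p(cons(0, a)))))  →  cons(0, p(a))   [R8 at 2.1]

cons(0, p(a))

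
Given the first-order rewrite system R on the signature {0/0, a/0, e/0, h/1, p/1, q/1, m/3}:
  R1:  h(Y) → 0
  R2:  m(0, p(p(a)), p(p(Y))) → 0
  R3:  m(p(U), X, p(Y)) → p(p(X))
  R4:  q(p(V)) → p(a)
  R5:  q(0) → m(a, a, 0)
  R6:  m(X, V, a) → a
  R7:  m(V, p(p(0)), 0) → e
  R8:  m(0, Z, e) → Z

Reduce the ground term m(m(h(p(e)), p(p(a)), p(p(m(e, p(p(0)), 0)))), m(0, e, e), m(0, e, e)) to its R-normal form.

1. m(m(h(p(e)), p(p(a)), p(p(m(e, p(p(0)), 0)))), m(0, e, e), m(0, e, e))  →  m(m(0, p(p(a)), p(p(m(e, p(p(0)), 0)))), m(0, e, e), m(0, e, e))   [R1 at 1.1]
2. m(m(0, p(p(a)), p(p(m(e, p(p(0)), 0)))), m(0, e, e), m(0, e, e))  →  m(0, m(0, e, e), m(0, e, e))   [R2 at 1]
3. m(0, m(0, e, e), m(0, e, e))  →  m(0, e, m(0, e, e))   [R8 at 2]
4. m(0, e, m(0, e, e))  →  m(0, e, e)   [R8 at 3]
5. m(0, e, e)  →  e   [R8 at ε]

e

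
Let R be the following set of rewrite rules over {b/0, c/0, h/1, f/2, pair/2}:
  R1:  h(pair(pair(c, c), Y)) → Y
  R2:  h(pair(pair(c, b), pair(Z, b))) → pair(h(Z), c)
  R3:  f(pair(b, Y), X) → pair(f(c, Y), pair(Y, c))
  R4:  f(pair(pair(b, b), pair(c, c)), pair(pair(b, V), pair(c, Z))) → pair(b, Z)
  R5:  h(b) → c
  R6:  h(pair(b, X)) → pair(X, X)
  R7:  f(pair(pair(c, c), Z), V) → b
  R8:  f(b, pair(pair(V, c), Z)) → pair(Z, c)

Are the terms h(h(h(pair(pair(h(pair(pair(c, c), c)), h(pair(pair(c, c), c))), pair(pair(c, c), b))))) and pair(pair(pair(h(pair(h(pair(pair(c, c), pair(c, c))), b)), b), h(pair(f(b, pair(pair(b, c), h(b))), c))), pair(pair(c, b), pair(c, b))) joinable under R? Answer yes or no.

Reduce t₁ = h(h(h(pair(pair(h(pair(pair(c, c), c)), h(pair(pair(c, c), c))), pair(pair(c, c), b))))):
1. h(h(h(pair(pair(h(pair(pair(c, c), c)), h(pair(pair(c, c), c))), pair(pair(c, c), b)))))  →  h(h(h(pair(pair(c, h(pair(pair(c, c), c))), pair(pair(c, c), b)))))   [R1 at 1.1.1.1.1]
2. h(h(h(pair(pair(c, h(pair(pair(c, c), c))), pair(pair(c, c), b)))))  →  h(h(h(pair(pair(c, c), pair(pair(c, c), b)))))   [R1 at 1.1.1.1.2]
3. h(h(h(pair(pair(c, c), pair(pair(c, c), b)))))  →  h(h(pair(pair(c, c), b)))   [R1 at 1.1]
4. h(h(pair(pair(c, c), b)))  →  h(b)   [R1 at 1]
5. h(b)  →  c   [R5 at ε]

Reduce t₂ = pair(pair(pair(h(pair(h(pair(pair(c, c), pair(c, c))), b)), b), h(pair(f(b, pair(pair(b, c), h(b))), c))), pair(pair(c, b), pair(c, b))):
1. pair(pair(pair(h(pair(h(pair(pair(c, c), pair(c, c))), b)), b), h(pair(f(b, pair(pair(b, c), h(b))), c))), pair(pair(c, b), pair(c, b)))  →  pair(pair(pair(h(pair(pair(c, c), b)), b), h(pair(f(b, pair(pair(b, c), h(b))), c))), pair(pair(c, b), pair(c, b)))   [R1 at 1.1.1.1.1]
2. pair(pair(pair(h(pair(pair(c, c), b)), b), h(pair(f(b, pair(pair(b, c), h(b))), c))), pair(pair(c, b), pair(c, b)))  →  pair(pair(pair(b, b), h(pair(f(b, pair(pair(b, c), h(b))), c))), pair(pair(c, b), pair(c, b)))   [R1 at 1.1.1]
3. pair(pair(pair(b, b), h(pair(f(b, pair(pair(b, c), h(b))), c))), pair(pair(c, b), pair(c, b)))  →  pair(pair(pair(b, b), h(pair(pair(h(b), c), c))), pair(pair(c, b), pair(c, b)))   [R8 at 1.2.1.1]
4. pair(pair(pair(b, b), h(pair(pair(h(b), c), c))), pair(pair(c, b), pair(c, b)))  →  pair(pair(pair(b, b), h(pair(pair(c, c), c))), pair(pair(c, b), pair(c, b)))   [R5 at 1.2.1.1.1]
5. pair(pair(pair(b, b), h(pair(pair(c, c), c))), pair(pair(c, b), pair(c, b)))  →  pair(pair(pair(b, b), c), pair(pair(c, b), pair(c, b)))   [R1 at 1.2]

no — NF(t₁) = c, NF(t₂) = pair(pair(pair(b, b), c), pair(pair(c, b), pair(c, b)))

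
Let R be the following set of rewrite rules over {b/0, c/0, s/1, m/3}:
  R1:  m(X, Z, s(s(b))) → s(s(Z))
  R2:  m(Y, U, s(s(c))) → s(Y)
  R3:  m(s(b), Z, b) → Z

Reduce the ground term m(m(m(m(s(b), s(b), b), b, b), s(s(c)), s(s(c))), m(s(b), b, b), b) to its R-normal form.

1. m(m(m(m(s(b), s(b), b), b, b), s(s(c)), s(s(c))), m(s(b), b, b), b)  →  m(s(m(m(s(b), s(b), b), b, b)), m(s(b), b, b), b)   [R2 at 1]
2. m(s(m(m(s(b), s(b), b), b, b)), m(s(b), b, b), b)  →  m(s(m(s(b), b, b)), m(s(b), b, b), b)   [R3 at 1.1.1]
3. m(s(m(s(b), b, b)), m(s(b), b, b), b)  →  m(s(b), m(s(b), b, b), b)   [R3 at 1.1]
4. m(s(b), m(s(b), b, b), b)  →  m(s(b), b, b)   [R3 at ε]
5. m(s(b), b, b)  →  b   [R3 at ε]

b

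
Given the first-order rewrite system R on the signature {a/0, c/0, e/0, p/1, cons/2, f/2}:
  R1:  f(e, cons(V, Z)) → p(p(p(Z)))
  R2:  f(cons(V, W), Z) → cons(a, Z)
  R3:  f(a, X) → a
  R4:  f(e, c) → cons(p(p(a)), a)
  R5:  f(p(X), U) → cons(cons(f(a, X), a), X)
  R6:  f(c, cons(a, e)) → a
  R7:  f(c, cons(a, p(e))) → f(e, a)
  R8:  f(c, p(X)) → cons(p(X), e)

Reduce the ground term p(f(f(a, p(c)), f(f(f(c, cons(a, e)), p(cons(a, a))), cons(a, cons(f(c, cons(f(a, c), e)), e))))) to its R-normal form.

p(a)

1. p(f(f(a, p(c)), f(f(f(c, cons(a, e)), p(cons(a, a))), cons(a, cons(f(c, cons(f(a, c), e)), e)))))  →  p(f(a, f(f(f(c, cons(a, e)), p(cons(a, a))), cons(a, cons(f(c, cons(f(a, c), e)), e)))))   [R3 at 1.1]
2. p(f(a, f(f(f(c, cons(a, e)), p(cons(a, a))), cons(a, cons(f(c, cons(f(a, c), e)), e)))))  →  p(a)   [R3 at 1]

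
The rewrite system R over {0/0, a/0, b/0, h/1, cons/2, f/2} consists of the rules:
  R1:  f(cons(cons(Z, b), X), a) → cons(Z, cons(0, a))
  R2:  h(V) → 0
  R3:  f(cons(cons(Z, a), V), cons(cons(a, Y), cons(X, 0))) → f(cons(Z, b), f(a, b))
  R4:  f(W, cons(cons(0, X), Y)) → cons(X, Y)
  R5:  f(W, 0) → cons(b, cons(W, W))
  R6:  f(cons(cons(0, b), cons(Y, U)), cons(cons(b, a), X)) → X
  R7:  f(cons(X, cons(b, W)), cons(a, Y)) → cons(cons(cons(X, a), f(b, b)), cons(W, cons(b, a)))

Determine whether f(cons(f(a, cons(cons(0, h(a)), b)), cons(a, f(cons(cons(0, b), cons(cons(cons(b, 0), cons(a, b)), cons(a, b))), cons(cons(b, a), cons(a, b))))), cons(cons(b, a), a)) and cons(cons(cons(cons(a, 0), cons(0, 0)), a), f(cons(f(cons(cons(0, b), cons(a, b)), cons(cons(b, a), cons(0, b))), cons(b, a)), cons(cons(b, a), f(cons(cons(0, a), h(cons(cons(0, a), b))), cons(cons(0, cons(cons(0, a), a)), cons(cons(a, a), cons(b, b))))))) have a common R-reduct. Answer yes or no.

no — NF(t₁) = a, NF(t₂) = cons(cons(cons(cons(a, 0), cons(0, 0)), a), cons(cons(cons(0, a), a), cons(cons(a, a), cons(b, b))))

Reduce t₁ = f(cons(f(a, cons(cons(0, h(a)), b)), cons(a, f(cons(cons(0, b), cons(cons(cons(b, 0), cons(a, b)), cons(a, b))), cons(cons(b, a), cons(a, b))))), cons(cons(b, a), a)):
1. f(cons(f(a, cons(cons(0, h(a)), b)), cons(a, f(cons(cons(0, b), cons(cons(cons(b, 0), cons(a, b)), cons(a, b))), cons(cons(b, a), cons(a, b))))), cons(cons(b, a), a))  →  f(cons(cons(h(a), b), cons(a, f(cons(cons(0, b), cons(cons(cons(b, 0), cons(a, b)), cons(a, b))), cons(cons(b, a), cons(a, b))))), cons(cons(b, a), a))   [R4 at 1.1]
2. f(cons(cons(h(a), b), cons(a, f(cons(cons(0, b), cons(cons(cons(b, 0), cons(a, b)), cons(a, b))), cons(cons(b, a), cons(a, b))))), cons(cons(b, a), a))  →  f(cons(cons(0, b), cons(a, f(cons(cons(0, b), cons(cons(cons(b, 0), cons(a, b)), cons(a, b))), cons(cons(b, a), cons(a, b))))), cons(cons(b, a), a))   [R2 at 1.1.1]
3. f(cons(cons(0, b), cons(a, f(cons(cons(0, b), cons(cons(cons(b, 0), cons(a, b)), cons(a, b))), cons(cons(b, a), cons(a, b))))), cons(cons(b, a), a))  →  a   [R6 at ε]

Reduce t₂ = cons(cons(cons(cons(a, 0), cons(0, 0)), a), f(cons(f(cons(cons(0, b), cons(a, b)), cons(cons(b, a), cons(0, b))), cons(b, a)), cons(cons(b, a), f(cons(cons(0, a), h(cons(cons(0, a), b))), cons(cons(0, cons(cons(0, a), a)), cons(cons(a, a), cons(b, b))))))):
1. cons(cons(cons(cons(a, 0), cons(0, 0)), a), f(cons(f(cons(cons(0, b), cons(a, b)), cons(cons(b, a), cons(0, b))), cons(b, a)), cons(cons(b, a), f(cons(cons(0, a), h(cons(cons(0, a), b))), cons(cons(0, cons(cons(0, a), a)), cons(cons(a, a), cons(b, b)))))))  →  cons(cons(cons(cons(a, 0), cons(0, 0)), a), f(cons(cons(0, b), cons(b, a)), cons(cons(b, a), f(cons(cons(0, a), h(cons(cons(0, a), b))), cons(cons(0, cons(cons(0, a), a)), cons(cons(a, a), cons(b, b)))))))   [R6 at 2.1.1]
2. cons(cons(cons(cons(a, 0), cons(0, 0)), a), f(cons(cons(0, b), cons(b, a)), cons(cons(b, a), f(cons(cons(0, a), h(cons(cons(0, a), b))), cons(cons(0, cons(cons(0, a), a)), cons(cons(a, a), cons(b, b)))))))  →  cons(cons(cons(cons(a, 0), cons(0, 0)), a), f(cons(cons(0, a), h(cons(cons(0, a), b))), cons(cons(0, cons(cons(0, a), a)), cons(cons(a, a), cons(b, b)))))   [R6 at 2]
3. cons(cons(cons(cons(a, 0), cons(0, 0)), a), f(cons(cons(0, a), h(cons(cons(0, a), b))), cons(cons(0, cons(cons(0, a), a)), cons(cons(a, a), cons(b, b)))))  →  cons(cons(cons(cons(a, 0), cons(0, 0)), a), cons(cons(cons(0, a), a), cons(cons(a, a), cons(b, b))))   [R4 at 2]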